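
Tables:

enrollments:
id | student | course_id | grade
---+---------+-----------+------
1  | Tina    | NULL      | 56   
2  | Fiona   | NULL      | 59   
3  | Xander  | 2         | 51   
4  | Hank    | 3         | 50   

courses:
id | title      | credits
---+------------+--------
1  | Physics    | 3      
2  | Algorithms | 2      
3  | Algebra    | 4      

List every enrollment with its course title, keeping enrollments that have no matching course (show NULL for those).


LEFT JOIN keeps every row from enrollments (the left table); where course_id has no match in courses, the course columns become NULL. Walk through each enrollment:
  - enrollment 1 (Tina): course_id=NULL, no match -> kept with NULL
  - enrollment 2 (Fiona): course_id=NULL, no match -> kept with NULL
  - enrollment 3 (Xander): course_id=2 -> matches Algorithms
  - enrollment 4 (Hank): course_id=3 -> matches Algebra
All 4 rows appear; 2 have NULL course.

SQL:
SELECT a.student, b.title AS course
FROM enrollments a
LEFT JOIN courses b ON a.course_id = b.id

Result:
student | course    
--------+-----------
Tina    | NULL      
Fiona   | NULL      
Xander  | Algorithms
Hank    | Algebra   


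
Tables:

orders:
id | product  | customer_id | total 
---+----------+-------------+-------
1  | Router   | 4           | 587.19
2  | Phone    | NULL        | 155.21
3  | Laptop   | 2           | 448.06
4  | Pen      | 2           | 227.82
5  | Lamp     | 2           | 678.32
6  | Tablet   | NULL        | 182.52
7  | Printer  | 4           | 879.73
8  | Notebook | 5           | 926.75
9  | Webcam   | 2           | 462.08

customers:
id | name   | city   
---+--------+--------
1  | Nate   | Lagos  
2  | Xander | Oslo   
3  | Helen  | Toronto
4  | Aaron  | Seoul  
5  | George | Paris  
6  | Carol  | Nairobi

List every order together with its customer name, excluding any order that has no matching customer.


INNER JOIN keeps only orders rows whose customer_id matches an id in customers. Walk through each order:
  - order 1 (Router): customer_id=4 -> matches Aaron
  - order 2 (Phone): customer_id=NULL, no match -> dropped
  - order 3 (Laptop): customer_id=2 -> matches Xander
  - order 4 (Pen): customer_id=2 -> matches Xander
  - order 5 (Lamp): customer_id=2 -> matches Xander
  - order 6 (Tablet): customer_id=NULL, no match -> dropped
  - order 7 (Printer): customer_id=4 -> matches Aaron
  - order 8 (Notebook): customer_id=5 -> matches George
  - order 9 (Webcam): customer_id=2 -> matches Xander
So 2 of 9 rows are dropped.

SQL:
SELECT a.product, b.name AS customer
FROM orders a
INNER JOIN customers b ON a.customer_id = b.id

Result:
product  | customer
---------+---------
Router   | Aaron   
Laptop   | Xander  
Pen      | Xander  
Lamp     | Xander  
Printer  | Aaron   
Notebook | George  
Webcam   | Xander  


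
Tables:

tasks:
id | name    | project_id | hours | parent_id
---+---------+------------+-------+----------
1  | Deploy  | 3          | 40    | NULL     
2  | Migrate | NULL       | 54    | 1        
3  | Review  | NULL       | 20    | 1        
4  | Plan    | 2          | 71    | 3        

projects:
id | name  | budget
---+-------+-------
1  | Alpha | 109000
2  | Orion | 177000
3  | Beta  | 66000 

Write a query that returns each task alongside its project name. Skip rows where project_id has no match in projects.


INNER JOIN keeps only tasks rows whose project_id matches an id in projects. Walk through each task:
  - task 1 (Deploy): project_id=3 -> matches Beta
  - task 2 (Migrate): project_id=NULL, no match -> dropped
  - task 3 (Review): project_id=NULL, no match -> dropped
  - task 4 (Plan): project_id=2 -> matches Orion
So 2 of 4 rows are dropped.

SQL:
SELECT a.name, b.name AS project
FROM tasks a
INNER JOIN projects b ON a.project_id = b.id

Result:
name   | project
-------+--------
Deploy | Beta   
Plan   | Orion  


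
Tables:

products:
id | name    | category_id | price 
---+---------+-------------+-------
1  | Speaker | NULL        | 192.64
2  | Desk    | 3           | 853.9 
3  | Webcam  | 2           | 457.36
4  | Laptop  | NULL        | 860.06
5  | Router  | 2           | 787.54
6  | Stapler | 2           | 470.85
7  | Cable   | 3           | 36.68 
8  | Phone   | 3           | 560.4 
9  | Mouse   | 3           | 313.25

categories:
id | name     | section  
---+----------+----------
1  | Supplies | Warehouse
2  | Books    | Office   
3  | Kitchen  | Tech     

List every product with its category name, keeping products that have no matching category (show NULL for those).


LEFT JOIN keeps every row from products (the left table); where category_id has no match in categories, the category columns become NULL. Walk through each product:
  - product 1 (Speaker): category_id=NULL, no match -> kept with NULL
  - product 2 (Desk): category_id=3 -> matches Kitchen
  - product 3 (Webcam): category_id=2 -> matches Books
  - product 4 (Laptop): category_id=NULL, no match -> kept with NULL
  - product 5 (Router): category_id=2 -> matches Books
  - product 6 (Stapler): category_id=2 -> matches Books
  - product 7 (Cable): category_id=3 -> matches Kitchen
  - product 8 (Phone): category_id=3 -> matches Kitchen
  - product 9 (Mouse): category_id=3 -> matches Kitchen
All 9 rows appear; 2 have NULL category.

SQL:
SELECT a.name, b.name AS category
FROM products a
LEFT JOIN categories b ON a.category_id = b.id

Result:
name    | category
--------+---------
Speaker | NULL    
Desk    | Kitchen 
Webcam  | Books   
Laptop  | NULL    
Router  | Books   
Stapler | Books   
Cable   | Kitchen 
Phone   | Kitchen 
Mouse   | Kitchen 


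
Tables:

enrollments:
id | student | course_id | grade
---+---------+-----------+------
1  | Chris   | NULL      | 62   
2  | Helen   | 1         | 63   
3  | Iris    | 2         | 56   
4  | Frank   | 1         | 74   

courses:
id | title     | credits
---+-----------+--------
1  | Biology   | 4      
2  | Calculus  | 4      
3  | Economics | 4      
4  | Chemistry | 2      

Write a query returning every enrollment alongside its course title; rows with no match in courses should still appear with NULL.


LEFT JOIN keeps every row from enrollments (the left table); where course_id has no match in courses, the course columns become NULL. Walk through each enrollment:
  - enrollment 1 (Chris): course_id=NULL, no match -> kept with NULL
  - enrollment 2 (Helen): course_id=1 -> matches Biology
  - enrollment 3 (Iris): course_id=2 -> matches Calculus
  - enrollment 4 (Frank): course_id=1 -> matches Biology
All 4 rows appear; 1 has NULL course.

SQL:
SELECT a.student, b.title AS course
FROM enrollments a
LEFT JOIN courses b ON a.course_id = b.id

Result:
student | course  
--------+---------
Chris   | NULL    
Helen   | Biology 
Iris    | Calculus
Frank   | Biology 


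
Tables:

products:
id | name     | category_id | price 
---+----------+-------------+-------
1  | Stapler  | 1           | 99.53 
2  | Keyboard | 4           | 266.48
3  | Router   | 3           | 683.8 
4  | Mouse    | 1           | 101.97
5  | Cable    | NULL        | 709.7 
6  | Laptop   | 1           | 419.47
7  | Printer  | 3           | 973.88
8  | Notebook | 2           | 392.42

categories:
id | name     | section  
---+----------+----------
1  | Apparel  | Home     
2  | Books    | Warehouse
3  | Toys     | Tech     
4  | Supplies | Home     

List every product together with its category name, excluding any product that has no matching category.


INNER JOIN keeps only products rows whose category_id matches an id in categories. Walk through each product:
  - product 1 (Stapler): category_id=1 -> matches Apparel
  - product 2 (Keyboard): category_id=4 -> matches Supplies
  - product 3 (Router): category_id=3 -> matches Toys
  - product 4 (Mouse): category_id=1 -> matches Apparel
  - product 5 (Cable): category_id=NULL, no match -> dropped
  - product 6 (Laptop): category_id=1 -> matches Apparel
  - product 7 (Printer): category_id=3 -> matches Toys
  - product 8 (Notebook): category_id=2 -> matches Books
So 1 of 8 rows is dropped.

SQL:
SELECT a.name, b.name AS category
FROM products a
INNER JOIN categories b ON a.category_id = b.id

Result:
name     | category
---------+---------
Stapler  | Apparel 
Keyboard | Supplies
Router   | Toys    
Mouse    | Apparel 
Laptop   | Apparel 
Printer  | Toys    
Notebook | Books   


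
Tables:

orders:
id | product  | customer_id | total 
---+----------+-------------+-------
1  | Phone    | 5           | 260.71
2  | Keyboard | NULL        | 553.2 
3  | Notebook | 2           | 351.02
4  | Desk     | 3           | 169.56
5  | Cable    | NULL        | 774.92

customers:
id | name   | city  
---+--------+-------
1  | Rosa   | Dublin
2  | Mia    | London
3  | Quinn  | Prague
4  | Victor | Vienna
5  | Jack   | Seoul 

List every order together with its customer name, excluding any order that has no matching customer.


INNER JOIN keeps only orders rows whose customer_id matches an id in customers. Walk through each order:
  - order 1 (Phone): customer_id=5 -> matches Jack
  - order 2 (Keyboard): customer_id=NULL, no match -> dropped
  - order 3 (Notebook): customer_id=2 -> matches Mia
  - order 4 (Desk): customer_id=3 -> matches Quinn
  - order 5 (Cable): customer_id=NULL, no match -> dropped
So 2 of 5 rows are dropped.

SQL:
SELECT a.product, b.name AS customer
FROM orders a
INNER JOIN customers b ON a.customer_id = b.id

Result:
product  | customer
---------+---------
Phone    | Jack    
Notebook | Mia     
Desk     | Quinn   


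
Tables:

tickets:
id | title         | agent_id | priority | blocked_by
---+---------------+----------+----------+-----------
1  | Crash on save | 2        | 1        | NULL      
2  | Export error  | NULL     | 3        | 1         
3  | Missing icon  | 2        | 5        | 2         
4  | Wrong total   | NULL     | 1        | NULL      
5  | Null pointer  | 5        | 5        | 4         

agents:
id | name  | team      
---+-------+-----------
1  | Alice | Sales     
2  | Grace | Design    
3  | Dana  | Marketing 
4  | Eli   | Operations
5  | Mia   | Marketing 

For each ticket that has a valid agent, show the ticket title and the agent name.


INNER JOIN keeps only tickets rows whose agent_id matches an id in agents. Walk through each ticket:
  - ticket 1 (Crash on save): agent_id=2 -> matches Grace
  - ticket 2 (Export error): agent_id=NULL, no match -> dropped
  - ticket 3 (Missing icon): agent_id=2 -> matches Grace
  - ticket 4 (Wrong total): agent_id=NULL, no match -> dropped
  - ticket 5 (Null pointer): agent_id=5 -> matches Mia
So 2 of 5 rows are dropped.

SQL:
SELECT a.title, b.name AS agent
FROM tickets a
INNER JOIN agents b ON a.agent_id = b.id

Result:
title         | agent
--------------+------
Crash on save | Grace
Missing icon  | Grace
Null pointer  | Mia  


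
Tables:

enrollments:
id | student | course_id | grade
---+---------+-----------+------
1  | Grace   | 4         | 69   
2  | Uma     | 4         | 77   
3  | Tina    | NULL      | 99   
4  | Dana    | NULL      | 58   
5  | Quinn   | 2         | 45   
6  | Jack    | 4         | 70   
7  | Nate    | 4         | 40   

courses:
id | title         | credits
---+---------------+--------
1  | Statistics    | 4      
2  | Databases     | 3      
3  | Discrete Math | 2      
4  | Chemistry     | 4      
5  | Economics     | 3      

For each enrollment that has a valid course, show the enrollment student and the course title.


INNER JOIN keeps only enrollments rows whose course_id matches an id in courses. Walk through each enrollment:
  - enrollment 1 (Grace): course_id=4 -> matches Chemistry
  - enrollment 2 (Uma): course_id=4 -> matches Chemistry
  - enrollment 3 (Tina): course_id=NULL, no match -> dropped
  - enrollment 4 (Dana): course_id=NULL, no match -> dropped
  - enrollment 5 (Quinn): course_id=2 -> matches Databases
  - enrollment 6 (Jack): course_id=4 -> matches Chemistry
  - enrollment 7 (Nate): course_id=4 -> matches Chemistry
So 2 of 7 rows are dropped.

SQL:
SELECT a.student, b.title AS course
FROM enrollments a
INNER JOIN courses b ON a.course_id = b.id

Result:
student | course   
--------+----------
Grace   | Chemistry
Uma     | Chemistry
Quinn   | Databases
Jack    | Chemistry
Nate    | Chemistry


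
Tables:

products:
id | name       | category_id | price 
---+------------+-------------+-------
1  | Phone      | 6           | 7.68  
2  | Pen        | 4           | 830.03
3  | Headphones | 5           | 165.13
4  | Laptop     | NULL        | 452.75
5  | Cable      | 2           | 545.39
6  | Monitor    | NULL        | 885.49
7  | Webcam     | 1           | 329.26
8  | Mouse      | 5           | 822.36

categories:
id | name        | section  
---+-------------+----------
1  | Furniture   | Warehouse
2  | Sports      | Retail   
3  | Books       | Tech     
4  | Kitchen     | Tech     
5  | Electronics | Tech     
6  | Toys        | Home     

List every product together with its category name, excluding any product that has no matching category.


INNER JOIN keeps only products rows whose category_id matches an id in categories. Walk through each product:
  - product 1 (Phone): category_id=6 -> matches Toys
  - product 2 (Pen): category_id=4 -> matches Kitchen
  - product 3 (Headphones): category_id=5 -> matches Electronics
  - product 4 (Laptop): category_id=NULL, no match -> dropped
  - product 5 (Cable): category_id=2 -> matches Sports
  - product 6 (Monitor): category_id=NULL, no match -> dropped
  - product 7 (Webcam): category_id=1 -> matches Furniture
  - product 8 (Mouse): category_id=5 -> matches Electronics
So 2 of 8 rows are dropped.

SQL:
SELECT a.name, b.name AS category
FROM products a
INNER JOIN categories b ON a.category_id = b.id

Result:
name       | category   
-----------+------------
Phone      | Toys       
Pen        | Kitchen    
Headphones | Electronics
Cable      | Sports     
Webcam     | Furniture  
Mouse      | Electronics


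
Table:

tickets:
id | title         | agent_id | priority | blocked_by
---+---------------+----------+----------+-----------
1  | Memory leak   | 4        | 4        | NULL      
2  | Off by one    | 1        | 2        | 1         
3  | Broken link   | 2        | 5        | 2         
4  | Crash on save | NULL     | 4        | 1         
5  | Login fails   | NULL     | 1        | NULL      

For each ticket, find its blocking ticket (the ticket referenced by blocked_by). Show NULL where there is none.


This is a self-join: tickets is joined to a second copy of itself, matching each row's blocked_by to another row's id. Use LEFT JOIN so rows with blocked_by=NULL are kept.
  - ticket 1 (Memory leak): blocked_by=NULL -> NULL
  - ticket 2 (Off by one): blocked_by=1 -> Memory leak
  - ticket 3 (Broken link): blocked_by=2 -> Off by one
  - ticket 4 (Crash on save): blocked_by=1 -> Memory leak
  - ticket 5 (Login fails): blocked_by=NULL -> NULL

SQL:
SELECT a.title AS item, b.title AS blocked_by
FROM tickets a
LEFT JOIN tickets b ON a.blocked_by = b.id

Result:
item          | blocked_by 
--------------+------------
Memory leak   | NULL       
Off by one    | Memory leak
Broken link   | Off by one 
Crash on save | Memory leak
Login fails   | NULL       


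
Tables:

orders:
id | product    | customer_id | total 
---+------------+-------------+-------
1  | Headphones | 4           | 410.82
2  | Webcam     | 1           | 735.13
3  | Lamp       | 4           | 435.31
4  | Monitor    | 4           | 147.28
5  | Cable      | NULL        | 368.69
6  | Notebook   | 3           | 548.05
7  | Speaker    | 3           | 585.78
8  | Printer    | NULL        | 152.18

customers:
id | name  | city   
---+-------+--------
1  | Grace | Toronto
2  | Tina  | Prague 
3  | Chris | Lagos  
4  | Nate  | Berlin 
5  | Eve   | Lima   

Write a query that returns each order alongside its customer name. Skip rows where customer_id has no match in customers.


INNER JOIN keeps only orders rows whose customer_id matches an id in customers. Walk through each order:
  - order 1 (Headphones): customer_id=4 -> matches Nate
  - order 2 (Webcam): customer_id=1 -> matches Grace
  - order 3 (Lamp): customer_id=4 -> matches Nate
  - order 4 (Monitor): customer_id=4 -> matches Nate
  - order 5 (Cable): customer_id=NULL, no match -> dropped
  - order 6 (Notebook): customer_id=3 -> matches Chris
  - order 7 (Speaker): customer_id=3 -> matches Chris
  - order 8 (Printer): customer_id=NULL, no match -> dropped
So 2 of 8 rows are dropped.

SQL:
SELECT a.product, b.name AS customer
FROM orders a
INNER JOIN customers b ON a.customer_id = b.id

Result:
product    | customer
-----------+---------
Headphones | Nate    
Webcam     | Grace   
Lamp       | Nate    
Monitor    | Nate    
Notebook   | Chris   
Speaker    | Chris   


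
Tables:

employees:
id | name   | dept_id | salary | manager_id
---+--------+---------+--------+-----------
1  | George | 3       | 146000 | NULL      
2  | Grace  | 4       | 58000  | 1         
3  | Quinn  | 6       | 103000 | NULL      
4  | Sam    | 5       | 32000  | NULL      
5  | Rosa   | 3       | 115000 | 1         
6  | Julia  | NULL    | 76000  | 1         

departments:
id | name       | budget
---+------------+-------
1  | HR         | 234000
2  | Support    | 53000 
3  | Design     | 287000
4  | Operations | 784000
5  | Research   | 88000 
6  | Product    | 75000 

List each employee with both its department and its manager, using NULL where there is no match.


Two LEFT JOINs from the same base table employees: one to departments via dept_id, one to employees itself via manager_id. Both are LEFT so every employee is preserved.
Match against departments:
  - employee 1 (George): dept_id=3 -> matches Design
  - employee 2 (Grace): dept_id=4 -> matches Operations
  - employee 3 (Quinn): dept_id=6 -> matches Product
  - employee 4 (Sam): dept_id=5 -> matches Research
  - employee 5 (Rosa): dept_id=3 -> matches Design
  - employee 6 (Julia): dept_id=NULL, no match -> kept with NULL
Match against employees (self):
  - employee 1 (George): manager_id=NULL -> NULL
  - employee 2 (Grace): manager_id=1 -> George
  - employee 3 (Quinn): manager_id=NULL -> NULL
  - employee 4 (Sam): manager_id=NULL -> NULL
  - employee 5 (Rosa): manager_id=1 -> George
  - employee 6 (Julia): manager_id=1 -> George

SQL:
SELECT a.name, b.name AS department, c.name AS manager
FROM employees a
LEFT JOIN departments b ON a.dept_id = b.id
LEFT JOIN employees c ON a.manager_id = c.id

Result:
name   | department | manager
-------+------------+--------
George | Design     | NULL   
Grace  | Operations | George 
Quinn  | Product    | NULL   
Sam    | Research   | NULL   
Rosa   | Design     | George 
Julia  | NULL       | George 


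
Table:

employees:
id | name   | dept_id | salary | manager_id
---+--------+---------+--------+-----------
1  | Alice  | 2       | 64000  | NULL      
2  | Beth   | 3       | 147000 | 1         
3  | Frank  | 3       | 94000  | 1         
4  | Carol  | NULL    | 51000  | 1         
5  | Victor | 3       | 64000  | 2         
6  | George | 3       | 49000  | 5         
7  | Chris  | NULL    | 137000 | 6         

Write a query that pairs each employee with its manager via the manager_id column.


This is a self-join: employees is joined to a second copy of itself, matching each row's manager_id to another row's id. Use LEFT JOIN so rows with manager_id=NULL are kept.
  - employee 1 (Alice): manager_id=NULL -> NULL
  - employee 2 (Beth): manager_id=1 -> Alice
  - employee 3 (Frank): manager_id=1 -> Alice
  - employee 4 (Carol): manager_id=1 -> Alice
  - employee 5 (Victor): manager_id=2 -> Beth
  - employee 6 (George): manager_id=5 -> Victor
  - employee 7 (Chris): manager_id=6 -> George

SQL:
SELECT a.name AS item, b.name AS manager
FROM employees a
LEFT JOIN employees b ON a.manager_id = b.id

Result:
item   | manager
-------+--------
Alice  | NULL   
Beth   | Alice  
Frank  | Alice  
Carol  | Alice  
Victor | Beth   
George | Victor 
Chris  | George 


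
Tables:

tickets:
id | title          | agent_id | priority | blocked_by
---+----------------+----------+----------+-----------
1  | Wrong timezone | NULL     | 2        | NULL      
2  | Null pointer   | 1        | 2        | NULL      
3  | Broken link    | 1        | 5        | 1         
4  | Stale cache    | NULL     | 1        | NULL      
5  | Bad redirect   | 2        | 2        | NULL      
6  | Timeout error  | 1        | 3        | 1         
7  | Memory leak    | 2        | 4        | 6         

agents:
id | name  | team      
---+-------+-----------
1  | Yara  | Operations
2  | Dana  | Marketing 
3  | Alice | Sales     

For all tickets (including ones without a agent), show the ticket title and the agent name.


LEFT JOIN keeps every row from tickets (the left table); where agent_id has no match in agents, the agent columns become NULL. Walk through each ticket:
  - ticket 1 (Wrong timezone): agent_id=NULL, no match -> kept with NULL
  - ticket 2 (Null pointer): agent_id=1 -> matches Yara
  - ticket 3 (Broken link): agent_id=1 -> matches Yara
  - ticket 4 (Stale cache): agent_id=NULL, no match -> kept with NULL
  - ticket 5 (Bad redirect): agent_id=2 -> matches Dana
  - ticket 6 (Timeout error): agent_id=1 -> matches Yara
  - ticket 7 (Memory leak): agent_id=2 -> matches Dana
All 7 rows appear; 2 have NULL agent.

SQL:
SELECT a.title, b.name AS agent
FROM tickets a
LEFT JOIN agents b ON a.agent_id = b.id

Result:
title          | agent
---------------+------
Wrong timezone | NULL 
Null pointer   | Yara 
Broken link    | Yara 
Stale cache    | NULL 
Bad redirect   | Dana 
Timeout error  | Yara 
Memory leak    | Dana 


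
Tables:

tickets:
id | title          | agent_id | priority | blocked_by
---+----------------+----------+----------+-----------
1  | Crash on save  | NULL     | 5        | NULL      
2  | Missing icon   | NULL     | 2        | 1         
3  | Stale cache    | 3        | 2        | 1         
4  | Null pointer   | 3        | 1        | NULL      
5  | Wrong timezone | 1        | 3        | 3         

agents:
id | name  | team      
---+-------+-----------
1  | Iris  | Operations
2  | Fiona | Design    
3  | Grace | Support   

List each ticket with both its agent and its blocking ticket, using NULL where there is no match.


Two LEFT JOINs from the same base table tickets: one to agents via agent_id, one to tickets itself via blocked_by. Both are LEFT so every ticket is preserved.
Match against agents:
  - ticket 1 (Crash on save): agent_id=NULL, no match -> kept with NULL
  - ticket 2 (Missing icon): agent_id=NULL, no match -> kept with NULL
  - ticket 3 (Stale cache): agent_id=3 -> matches Grace
  - ticket 4 (Null pointer): agent_id=3 -> matches Grace
  - ticket 5 (Wrong timezone): agent_id=1 -> matches Iris
Match against tickets (self):
  - ticket 1 (Crash on save): blocked_by=NULL -> NULL
  - ticket 2 (Missing icon): blocked_by=1 -> Crash on save
  - ticket 3 (Stale cache): blocked_by=1 -> Crash on save
  - ticket 4 (Null pointer): blocked_by=NULL -> NULL
  - ticket 5 (Wrong timezone): blocked_by=3 -> Stale cache

SQL:
SELECT a.title, b.name AS agent, c.title AS blocked_by
FROM tickets a
LEFT JOIN agents b ON a.agent_id = b.id
LEFT JOIN tickets c ON a.blocked_by = c.id

Result:
title          | agent | blocked_by   
---------------+-------+--------------
Crash on save  | NULL  | NULL         
Missing icon   | NULL  | Crash on save
Stale cache    | Grace | Crash on save
Null pointer   | Grace | NULL         
Wrong timezone | Iris  | Stale cache  


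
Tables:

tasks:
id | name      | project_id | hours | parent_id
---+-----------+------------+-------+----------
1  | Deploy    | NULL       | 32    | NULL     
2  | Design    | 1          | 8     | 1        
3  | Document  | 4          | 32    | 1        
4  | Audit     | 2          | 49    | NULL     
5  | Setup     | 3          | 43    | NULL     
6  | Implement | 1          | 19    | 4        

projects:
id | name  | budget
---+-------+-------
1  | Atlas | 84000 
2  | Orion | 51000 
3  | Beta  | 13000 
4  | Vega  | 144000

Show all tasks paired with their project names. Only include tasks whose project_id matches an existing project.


INNER JOIN keeps only tasks rows whose project_id matches an id in projects. Walk through each task:
  - task 1 (Deploy): project_id=NULL, no match -> dropped
  - task 2 (Design): project_id=1 -> matches Atlas
  - task 3 (Document): project_id=4 -> matches Vega
  - task 4 (Audit): project_id=2 -> matches Orion
  - task 5 (Setup): project_id=3 -> matches Beta
  - task 6 (Implement): project_id=1 -> matches Atlas
So 1 of 6 rows is dropped.

SQL:
SELECT a.name, b.name AS project
FROM tasks a
INNER JOIN projects b ON a.project_id = b.id

Result:
name      | project
----------+--------
Design    | Atlas  
Document  | Vega   
Audit     | Orion  
Setup     | Beta   
Implement | Atlas  


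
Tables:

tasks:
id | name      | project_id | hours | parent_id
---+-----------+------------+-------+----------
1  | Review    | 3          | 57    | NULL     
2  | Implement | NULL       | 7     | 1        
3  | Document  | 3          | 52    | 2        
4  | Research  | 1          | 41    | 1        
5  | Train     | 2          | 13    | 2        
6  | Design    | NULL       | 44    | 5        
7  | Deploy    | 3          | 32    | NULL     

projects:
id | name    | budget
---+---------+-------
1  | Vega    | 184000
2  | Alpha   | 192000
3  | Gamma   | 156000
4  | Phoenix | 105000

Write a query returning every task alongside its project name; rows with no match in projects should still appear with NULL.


LEFT JOIN keeps every row from tasks (the left table); where project_id has no match in projects, the project columns become NULL. Walk through each task:
  - task 1 (Review): project_id=3 -> matches Gamma
  - task 2 (Implement): project_id=NULL, no match -> kept with NULL
  - task 3 (Document): project_id=3 -> matches Gamma
  - task 4 (Research): project_id=1 -> matches Vega
  - task 5 (Train): project_id=2 -> matches Alpha
  - task 6 (Design): project_id=NULL, no match -> kept with NULL
  - task 7 (Deploy): project_id=3 -> matches Gamma
All 7 rows appear; 2 have NULL project.

SQL:
SELECT a.name, b.name AS project
FROM tasks a
LEFT JOIN projects b ON a.project_id = b.id

Result:
name      | project
----------+--------
Review    | Gamma  
Implement | NULL   
Document  | Gamma  
Research  | Vega   
Train     | Alpha  
Design    | NULL   
Deploy    | Gamma  


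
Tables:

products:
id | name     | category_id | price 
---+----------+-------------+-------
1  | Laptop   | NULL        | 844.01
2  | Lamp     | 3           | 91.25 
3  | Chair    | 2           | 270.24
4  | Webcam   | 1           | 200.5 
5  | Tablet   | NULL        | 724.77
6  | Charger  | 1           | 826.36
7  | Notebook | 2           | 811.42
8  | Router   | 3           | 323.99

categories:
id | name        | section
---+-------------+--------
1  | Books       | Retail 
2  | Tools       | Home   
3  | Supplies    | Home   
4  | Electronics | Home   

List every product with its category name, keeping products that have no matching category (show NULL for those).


LEFT JOIN keeps every row from products (the left table); where category_id has no match in categories, the category columns become NULL. Walk through each product:
  - product 1 (Laptop): category_id=NULL, no match -> kept with NULL
  - product 2 (Lamp): category_id=3 -> matches Supplies
  - product 3 (Chair): category_id=2 -> matches Tools
  - product 4 (Webcam): category_id=1 -> matches Books
  - product 5 (Tablet): category_id=NULL, no match -> kept with NULL
  - product 6 (Charger): category_id=1 -> matches Books
  - product 7 (Notebook): category_id=2 -> matches Tools
  - product 8 (Router): category_id=3 -> matches Supplies
All 8 rows appear; 2 have NULL category.

SQL:
SELECT a.name, b.name AS category
FROM products a
LEFT JOIN categories b ON a.category_id = b.id

Result:
name     | category
---------+---------
Laptop   | NULL    
Lamp     | Supplies
Chair    | Tools   
Webcam   | Books   
Tablet   | NULL    
Charger  | Books   
Notebook | Tools   
Router   | Supplies


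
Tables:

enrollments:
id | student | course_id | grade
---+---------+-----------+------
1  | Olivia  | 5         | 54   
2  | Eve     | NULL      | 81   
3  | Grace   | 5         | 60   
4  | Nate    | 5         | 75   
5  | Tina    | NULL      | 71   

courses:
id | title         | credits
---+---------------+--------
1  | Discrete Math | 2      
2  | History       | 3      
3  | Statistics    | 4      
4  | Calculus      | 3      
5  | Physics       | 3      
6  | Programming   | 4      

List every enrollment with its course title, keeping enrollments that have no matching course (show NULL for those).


LEFT JOIN keeps every row from enrollments (the left table); where course_id has no match in courses, the course columns become NULL. Walk through each enrollment:
  - enrollment 1 (Olivia): course_id=5 -> matches Physics
  - enrollment 2 (Eve): course_id=NULL, no match -> kept with NULL
  - enrollment 3 (Grace): course_id=5 -> matches Physics
  - enrollment 4 (Nate): course_id=5 -> matches Physics
  - enrollment 5 (Tina): course_id=NULL, no match -> kept with NULL
All 5 rows appear; 2 have NULL course.

SQL:
SELECT a.student, b.title AS course
FROM enrollments a
LEFT JOIN courses b ON a.course_id = b.id

Result:
student | course 
--------+--------
Olivia  | Physics
Eve     | NULL   
Grace   | Physics
Nate    | Physics
Tina    | NULL   


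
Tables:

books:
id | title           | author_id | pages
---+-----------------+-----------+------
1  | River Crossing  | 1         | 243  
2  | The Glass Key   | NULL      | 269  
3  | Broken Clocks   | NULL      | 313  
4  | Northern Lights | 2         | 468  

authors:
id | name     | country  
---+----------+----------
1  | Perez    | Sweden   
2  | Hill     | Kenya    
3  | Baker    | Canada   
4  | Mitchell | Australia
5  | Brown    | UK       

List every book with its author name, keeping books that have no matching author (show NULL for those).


LEFT JOIN keeps every row from books (the left table); where author_id has no match in authors, the author columns become NULL. Walk through each book:
  - book 1 (River Crossing): author_id=1 -> matches Perez
  - book 2 (The Glass Key): author_id=NULL, no match -> kept with NULL
  - book 3 (Broken Clocks): author_id=NULL, no match -> kept with NULL
  - book 4 (Northern Lights): author_id=2 -> matches Hill
All 4 rows appear; 2 have NULL author.

SQL:
SELECT a.title, b.name AS author
FROM books a
LEFT JOIN authors b ON a.author_id = b.id

Result:
title           | author
----------------+-------
River Crossing  | Perez 
The Glass Key   | NULL  
Broken Clocks   | NULL  
Northern Lights | Hill  


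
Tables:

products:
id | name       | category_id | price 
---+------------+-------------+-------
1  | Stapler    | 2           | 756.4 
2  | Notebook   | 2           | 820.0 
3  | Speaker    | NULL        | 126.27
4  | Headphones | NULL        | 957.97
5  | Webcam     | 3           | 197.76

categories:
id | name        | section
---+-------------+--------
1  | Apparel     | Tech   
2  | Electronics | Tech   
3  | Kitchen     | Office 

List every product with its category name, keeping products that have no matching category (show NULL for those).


LEFT JOIN keeps every row from products (the left table); where category_id has no match in categories, the category columns become NULL. Walk through each product:
  - product 1 (Stapler): category_id=2 -> matches Electronics
  - product 2 (Notebook): category_id=2 -> matches Electronics
  - product 3 (Speaker): category_id=NULL, no match -> kept with NULL
  - product 4 (Headphones): category_id=NULL, no match -> kept with NULL
  - product 5 (Webcam): category_id=3 -> matches Kitchen
All 5 rows appear; 2 have NULL category.

SQL:
SELECT a.name, b.name AS category
FROM products a
LEFT JOIN categories b ON a.category_id = b.id

Result:
name       | category   
-----------+------------
Stapler    | Electronics
Notebook   | Electronics
Speaker    | NULL       
Headphones | NULL       
Webcam     | Kitchen    


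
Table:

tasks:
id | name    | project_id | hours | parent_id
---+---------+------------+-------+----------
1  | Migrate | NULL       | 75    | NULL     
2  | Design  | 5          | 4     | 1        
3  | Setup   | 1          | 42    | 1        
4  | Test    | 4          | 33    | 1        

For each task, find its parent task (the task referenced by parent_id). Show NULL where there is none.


This is a self-join: tasks is joined to a second copy of itself, matching each row's parent_id to another row's id. Use LEFT JOIN so rows with parent_id=NULL are kept.
  - task 1 (Migrate): parent_id=NULL -> NULL
  - task 2 (Design): parent_id=1 -> Migrate
  - task 3 (Setup): parent_id=1 -> Migrate
  - task 4 (Test): parent_id=1 -> Migrate

SQL:
SELECT a.name AS item, b.name AS parent
FROM tasks a
LEFT JOIN tasks b ON a.parent_id = b.id

Result:
item    | parent 
--------+--------
Migrate | NULL   
Design  | Migrate
Setup   | Migrate
Test    | Migrate


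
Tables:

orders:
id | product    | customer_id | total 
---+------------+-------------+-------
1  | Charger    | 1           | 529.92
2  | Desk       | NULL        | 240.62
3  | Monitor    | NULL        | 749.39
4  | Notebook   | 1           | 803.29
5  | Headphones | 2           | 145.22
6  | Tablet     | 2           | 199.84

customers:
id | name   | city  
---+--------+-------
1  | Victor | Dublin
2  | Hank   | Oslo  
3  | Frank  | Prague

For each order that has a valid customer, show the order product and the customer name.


INNER JOIN keeps only orders rows whose customer_id matches an id in customers. Walk through each order:
  - order 1 (Charger): customer_id=1 -> matches Victor
  - order 2 (Desk): customer_id=NULL, no match -> dropped
  - order 3 (Monitor): customer_id=NULL, no match -> dropped
  - order 4 (Notebook): customer_id=1 -> matches Victor
  - order 5 (Headphones): customer_id=2 -> matches Hank
  - order 6 (Tablet): customer_id=2 -> matches Hank
So 2 of 6 rows are dropped.

SQL:
SELECT a.product, b.name AS customer
FROM orders a
INNER JOIN customers b ON a.customer_id = b.id

Result:
product    | customer
-----------+---------
Charger    | Victor  
Notebook   | Victor  
Headphones | Hank    
Tablet     | Hank    


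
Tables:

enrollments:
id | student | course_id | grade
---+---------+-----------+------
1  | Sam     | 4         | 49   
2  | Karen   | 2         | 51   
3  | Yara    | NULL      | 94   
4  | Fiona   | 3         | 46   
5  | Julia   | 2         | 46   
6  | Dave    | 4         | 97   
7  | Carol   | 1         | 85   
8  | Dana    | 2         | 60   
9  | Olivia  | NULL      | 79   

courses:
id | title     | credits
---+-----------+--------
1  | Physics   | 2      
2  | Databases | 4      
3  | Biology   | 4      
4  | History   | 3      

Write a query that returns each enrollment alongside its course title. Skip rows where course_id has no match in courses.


INNER JOIN keeps only enrollments rows whose course_id matches an id in courses. Walk through each enrollment:
  - enrollment 1 (Sam): course_id=4 -> matches History
  - enrollment 2 (Karen): course_id=2 -> matches Databases
  - enrollment 3 (Yara): course_id=NULL, no match -> dropped
  - enrollment 4 (Fiona): course_id=3 -> matches Biology
  - enrollment 5 (Julia): course_id=2 -> matches Databases
  - enrollment 6 (Dave): course_id=4 -> matches History
  - enrollment 7 (Carol): course_id=1 -> matches Physics
  - enrollment 8 (Dana): course_id=2 -> matches Databases
  - enrollment 9 (Olivia): course_id=NULL, no match -> dropped
So 2 of 9 rows are dropped.

SQL:
SELECT a.student, b.title AS course
FROM enrollments a
INNER JOIN courses b ON a.course_id = b.id

Result:
student | course   
--------+----------
Sam     | History  
Karen   | Databases
Fiona   | Biology  
Julia   | Databases
Dave    | History  
Carol   | Physics  
Dana    | Databases


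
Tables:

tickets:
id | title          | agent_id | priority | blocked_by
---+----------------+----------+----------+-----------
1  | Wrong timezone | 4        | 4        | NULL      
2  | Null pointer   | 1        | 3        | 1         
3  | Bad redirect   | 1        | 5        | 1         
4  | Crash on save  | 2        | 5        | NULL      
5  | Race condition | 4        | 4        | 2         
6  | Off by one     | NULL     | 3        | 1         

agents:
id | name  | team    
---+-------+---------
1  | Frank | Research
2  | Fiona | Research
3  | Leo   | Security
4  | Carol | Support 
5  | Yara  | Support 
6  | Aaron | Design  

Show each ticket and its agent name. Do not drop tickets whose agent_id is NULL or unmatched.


LEFT JOIN keeps every row from tickets (the left table); where agent_id has no match in agents, the agent columns become NULL. Walk through each ticket:
  - ticket 1 (Wrong timezone): agent_id=4 -> matches Carol
  - ticket 2 (Null pointer): agent_id=1 -> matches Frank
  - ticket 3 (Bad redirect): agent_id=1 -> matches Frank
  - ticket 4 (Crash on save): agent_id=2 -> matches Fiona
  - ticket 5 (Race condition): agent_id=4 -> matches Carol
  - ticket 6 (Off by one): agent_id=NULL, no match -> kept with NULL
All 6 rows appear; 1 has NULL agent.

SQL:
SELECT a.title, b.name AS agent
FROM tickets a
LEFT JOIN agents b ON a.agent_id = b.id

Result:
title          | agent
---------------+------
Wrong timezone | Carol
Null pointer   | Frank
Bad redirect   | Frank
Crash on save  | Fiona
Race condition | Carol
Off by one     | NULL 


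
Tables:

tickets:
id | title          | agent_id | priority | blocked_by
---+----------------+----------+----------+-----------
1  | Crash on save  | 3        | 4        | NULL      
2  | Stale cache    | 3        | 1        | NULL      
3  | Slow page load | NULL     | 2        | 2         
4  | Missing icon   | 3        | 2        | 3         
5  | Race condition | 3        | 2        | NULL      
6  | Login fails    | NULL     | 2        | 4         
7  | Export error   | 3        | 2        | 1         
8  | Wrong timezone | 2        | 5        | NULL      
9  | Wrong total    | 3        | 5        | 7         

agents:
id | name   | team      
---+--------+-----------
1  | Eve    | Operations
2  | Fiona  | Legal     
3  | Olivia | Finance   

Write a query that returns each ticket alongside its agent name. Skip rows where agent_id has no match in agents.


INNER JOIN keeps only tickets rows whose agent_id matches an id in agents. Walk through each ticket:
  - ticket 1 (Crash on save): agent_id=3 -> matches Olivia
  - ticket 2 (Stale cache): agent_id=3 -> matches Olivia
  - ticket 3 (Slow page load): agent_id=NULL, no match -> dropped
  - ticket 4 (Missing icon): agent_id=3 -> matches Olivia
  - ticket 5 (Race condition): agent_id=3 -> matches Olivia
  - ticket 6 (Login fails): agent_id=NULL, no match -> dropped
  - ticket 7 (Export error): agent_id=3 -> matches Olivia
  - ticket 8 (Wrong timezone): agent_id=2 -> matches Fiona
  - ticket 9 (Wrong total): agent_id=3 -> matches Olivia
So 2 of 9 rows are dropped.

SQL:
SELECT a.title, b.name AS agent
FROM tickets a
INNER JOIN agents b ON a.agent_id = b.id

Result:
title          | agent 
---------------+-------
Crash on save  | Olivia
Stale cache    | Olivia
Missing icon   | Olivia
Race condition | Olivia
Export error   | Olivia
Wrong timezone | Fiona 
Wrong total    | Olivia


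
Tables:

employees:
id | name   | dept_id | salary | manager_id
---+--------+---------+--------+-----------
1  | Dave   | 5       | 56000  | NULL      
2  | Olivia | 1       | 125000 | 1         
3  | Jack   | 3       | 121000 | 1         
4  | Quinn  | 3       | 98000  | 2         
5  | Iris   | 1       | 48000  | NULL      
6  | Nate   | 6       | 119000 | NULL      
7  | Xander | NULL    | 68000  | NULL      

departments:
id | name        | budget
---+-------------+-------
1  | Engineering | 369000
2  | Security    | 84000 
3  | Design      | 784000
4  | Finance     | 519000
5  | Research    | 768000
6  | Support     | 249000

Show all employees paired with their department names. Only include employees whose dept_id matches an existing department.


INNER JOIN keeps only employees rows whose dept_id matches an id in departments. Walk through each employee:
  - employee 1 (Dave): dept_id=5 -> matches Research
  - employee 2 (Olivia): dept_id=1 -> matches Engineering
  - employee 3 (Jack): dept_id=3 -> matches Design
  - employee 4 (Quinn): dept_id=3 -> matches Design
  - employee 5 (Iris): dept_id=1 -> matches Engineering
  - employee 6 (Nate): dept_id=6 -> matches Support
  - employee 7 (Xander): dept_id=NULL, no match -> dropped
So 1 of 7 rows is dropped.

SQL:
SELECT a.name, b.name AS department
FROM employees a
INNER JOIN departments b ON a.dept_id = b.id

Result:
name   | department 
-------+------------
Dave   | Research   
Olivia | Engineering
Jack   | Design     
Quinn  | Design     
Iris   | Engineering
Nate   | Support    
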